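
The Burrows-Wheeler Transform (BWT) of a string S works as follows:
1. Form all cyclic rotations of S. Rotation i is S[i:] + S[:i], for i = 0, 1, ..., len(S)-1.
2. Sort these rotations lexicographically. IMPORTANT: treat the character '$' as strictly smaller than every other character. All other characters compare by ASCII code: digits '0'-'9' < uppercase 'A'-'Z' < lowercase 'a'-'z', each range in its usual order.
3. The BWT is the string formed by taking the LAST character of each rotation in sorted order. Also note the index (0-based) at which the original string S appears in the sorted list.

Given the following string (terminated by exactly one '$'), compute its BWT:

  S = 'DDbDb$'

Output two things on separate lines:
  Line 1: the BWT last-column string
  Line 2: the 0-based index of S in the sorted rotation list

Answer: b$bDDD
1

Derivation:
All 6 rotations (rotation i = S[i:]+S[:i]):
  rot[0] = DDbDb$
  rot[1] = DbDb$D
  rot[2] = bDb$DD
  rot[3] = Db$DDb
  rot[4] = b$DDbD
  rot[5] = $DDbDb
Sorted (with $ < everything):
  sorted[0] = $DDbDb  (last char: 'b')
  sorted[1] = DDbDb$  (last char: '$')
  sorted[2] = Db$DDb  (last char: 'b')
  sorted[3] = DbDb$D  (last char: 'D')
  sorted[4] = b$DDbD  (last char: 'D')
  sorted[5] = bDb$DD  (last char: 'D')
Last column: b$bDDD
Original string S is at sorted index 1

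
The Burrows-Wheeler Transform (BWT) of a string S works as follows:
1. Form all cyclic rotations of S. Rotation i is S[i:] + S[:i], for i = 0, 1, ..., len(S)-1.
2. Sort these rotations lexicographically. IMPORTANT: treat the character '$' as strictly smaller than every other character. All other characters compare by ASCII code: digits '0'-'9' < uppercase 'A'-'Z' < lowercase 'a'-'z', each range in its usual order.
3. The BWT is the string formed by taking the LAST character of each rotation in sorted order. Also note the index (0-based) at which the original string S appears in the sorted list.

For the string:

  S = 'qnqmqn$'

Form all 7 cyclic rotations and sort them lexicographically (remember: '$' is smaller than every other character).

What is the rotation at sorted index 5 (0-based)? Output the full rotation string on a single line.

All 7 rotations (rotation i = S[i:]+S[:i]):
  rot[0] = qnqmqn$
  rot[1] = nqmqn$q
  rot[2] = qmqn$qn
  rot[3] = mqn$qnq
  rot[4] = qn$qnqm
  rot[5] = n$qnqmq
  rot[6] = $qnqmqn
Sorted (with $ < everything):
  sorted[0] = $qnqmqn
  sorted[1] = mqn$qnq
  sorted[2] = n$qnqmq
  sorted[3] = nqmqn$q
  sorted[4] = qmqn$qn
  sorted[5] = qn$qnqm
  sorted[6] = qnqmqn$
sorted[5] = qn$qnqm

Answer: qn$qnqm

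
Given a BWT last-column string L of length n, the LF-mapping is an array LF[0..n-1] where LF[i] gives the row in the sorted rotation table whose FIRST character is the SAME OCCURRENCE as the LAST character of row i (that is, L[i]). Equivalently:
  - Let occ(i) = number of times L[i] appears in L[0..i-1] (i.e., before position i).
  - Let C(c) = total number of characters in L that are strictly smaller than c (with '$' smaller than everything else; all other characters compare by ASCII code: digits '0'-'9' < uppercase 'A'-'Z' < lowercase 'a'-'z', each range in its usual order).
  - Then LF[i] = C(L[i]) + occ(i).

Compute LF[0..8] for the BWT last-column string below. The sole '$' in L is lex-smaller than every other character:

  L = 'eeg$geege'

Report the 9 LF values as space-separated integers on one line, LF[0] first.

Char counts: '$':1, 'e':5, 'g':3
C (first-col start): C('$')=0, C('e')=1, C('g')=6
L[0]='e': occ=0, LF[0]=C('e')+0=1+0=1
L[1]='e': occ=1, LF[1]=C('e')+1=1+1=2
L[2]='g': occ=0, LF[2]=C('g')+0=6+0=6
L[3]='$': occ=0, LF[3]=C('$')+0=0+0=0
L[4]='g': occ=1, LF[4]=C('g')+1=6+1=7
L[5]='e': occ=2, LF[5]=C('e')+2=1+2=3
L[6]='e': occ=3, LF[6]=C('e')+3=1+3=4
L[7]='g': occ=2, LF[7]=C('g')+2=6+2=8
L[8]='e': occ=4, LF[8]=C('e')+4=1+4=5

Answer: 1 2 6 0 7 3 4 8 5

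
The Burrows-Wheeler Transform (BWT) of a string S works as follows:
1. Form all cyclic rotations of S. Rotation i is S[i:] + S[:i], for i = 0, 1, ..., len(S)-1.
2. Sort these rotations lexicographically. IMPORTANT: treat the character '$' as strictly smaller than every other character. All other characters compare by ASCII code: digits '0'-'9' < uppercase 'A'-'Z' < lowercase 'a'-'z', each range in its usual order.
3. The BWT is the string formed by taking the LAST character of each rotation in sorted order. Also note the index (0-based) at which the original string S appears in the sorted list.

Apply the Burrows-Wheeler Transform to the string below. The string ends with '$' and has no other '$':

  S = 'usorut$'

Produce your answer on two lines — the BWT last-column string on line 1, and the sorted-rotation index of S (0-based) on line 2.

All 7 rotations (rotation i = S[i:]+S[:i]):
  rot[0] = usorut$
  rot[1] = sorut$u
  rot[2] = orut$us
  rot[3] = rut$uso
  rot[4] = ut$usor
  rot[5] = t$usoru
  rot[6] = $usorut
Sorted (with $ < everything):
  sorted[0] = $usorut  (last char: 't')
  sorted[1] = orut$us  (last char: 's')
  sorted[2] = rut$uso  (last char: 'o')
  sorted[3] = sorut$u  (last char: 'u')
  sorted[4] = t$usoru  (last char: 'u')
  sorted[5] = usorut$  (last char: '$')
  sorted[6] = ut$usor  (last char: 'r')
Last column: tsouu$r
Original string S is at sorted index 5

Answer: tsouu$r
5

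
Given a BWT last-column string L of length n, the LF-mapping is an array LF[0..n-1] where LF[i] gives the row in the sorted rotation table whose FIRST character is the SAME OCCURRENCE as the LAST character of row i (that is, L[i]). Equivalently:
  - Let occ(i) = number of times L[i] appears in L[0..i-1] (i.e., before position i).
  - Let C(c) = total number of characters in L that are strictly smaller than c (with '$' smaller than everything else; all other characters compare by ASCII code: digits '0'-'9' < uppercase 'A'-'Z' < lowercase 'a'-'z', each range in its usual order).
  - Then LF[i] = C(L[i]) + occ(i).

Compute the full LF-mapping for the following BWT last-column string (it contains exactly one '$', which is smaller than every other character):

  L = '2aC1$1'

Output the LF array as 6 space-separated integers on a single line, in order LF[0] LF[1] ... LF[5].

Char counts: '$':1, '1':2, '2':1, 'C':1, 'a':1
C (first-col start): C('$')=0, C('1')=1, C('2')=3, C('C')=4, C('a')=5
L[0]='2': occ=0, LF[0]=C('2')+0=3+0=3
L[1]='a': occ=0, LF[1]=C('a')+0=5+0=5
L[2]='C': occ=0, LF[2]=C('C')+0=4+0=4
L[3]='1': occ=0, LF[3]=C('1')+0=1+0=1
L[4]='$': occ=0, LF[4]=C('$')+0=0+0=0
L[5]='1': occ=1, LF[5]=C('1')+1=1+1=2

Answer: 3 5 4 1 0 2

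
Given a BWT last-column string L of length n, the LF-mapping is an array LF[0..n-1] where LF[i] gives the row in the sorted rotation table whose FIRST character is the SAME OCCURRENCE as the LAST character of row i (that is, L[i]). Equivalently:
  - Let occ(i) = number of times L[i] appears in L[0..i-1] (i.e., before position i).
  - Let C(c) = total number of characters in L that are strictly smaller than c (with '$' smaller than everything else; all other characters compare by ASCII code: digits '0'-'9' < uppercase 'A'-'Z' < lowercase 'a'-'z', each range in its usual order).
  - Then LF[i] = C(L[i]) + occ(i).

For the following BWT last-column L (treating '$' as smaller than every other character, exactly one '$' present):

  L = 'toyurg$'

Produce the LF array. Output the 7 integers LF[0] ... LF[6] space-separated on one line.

Char counts: '$':1, 'g':1, 'o':1, 'r':1, 't':1, 'u':1, 'y':1
C (first-col start): C('$')=0, C('g')=1, C('o')=2, C('r')=3, C('t')=4, C('u')=5, C('y')=6
L[0]='t': occ=0, LF[0]=C('t')+0=4+0=4
L[1]='o': occ=0, LF[1]=C('o')+0=2+0=2
L[2]='y': occ=0, LF[2]=C('y')+0=6+0=6
L[3]='u': occ=0, LF[3]=C('u')+0=5+0=5
L[4]='r': occ=0, LF[4]=C('r')+0=3+0=3
L[5]='g': occ=0, LF[5]=C('g')+0=1+0=1
L[6]='$': occ=0, LF[6]=C('$')+0=0+0=0

Answer: 4 2 6 5 3 1 0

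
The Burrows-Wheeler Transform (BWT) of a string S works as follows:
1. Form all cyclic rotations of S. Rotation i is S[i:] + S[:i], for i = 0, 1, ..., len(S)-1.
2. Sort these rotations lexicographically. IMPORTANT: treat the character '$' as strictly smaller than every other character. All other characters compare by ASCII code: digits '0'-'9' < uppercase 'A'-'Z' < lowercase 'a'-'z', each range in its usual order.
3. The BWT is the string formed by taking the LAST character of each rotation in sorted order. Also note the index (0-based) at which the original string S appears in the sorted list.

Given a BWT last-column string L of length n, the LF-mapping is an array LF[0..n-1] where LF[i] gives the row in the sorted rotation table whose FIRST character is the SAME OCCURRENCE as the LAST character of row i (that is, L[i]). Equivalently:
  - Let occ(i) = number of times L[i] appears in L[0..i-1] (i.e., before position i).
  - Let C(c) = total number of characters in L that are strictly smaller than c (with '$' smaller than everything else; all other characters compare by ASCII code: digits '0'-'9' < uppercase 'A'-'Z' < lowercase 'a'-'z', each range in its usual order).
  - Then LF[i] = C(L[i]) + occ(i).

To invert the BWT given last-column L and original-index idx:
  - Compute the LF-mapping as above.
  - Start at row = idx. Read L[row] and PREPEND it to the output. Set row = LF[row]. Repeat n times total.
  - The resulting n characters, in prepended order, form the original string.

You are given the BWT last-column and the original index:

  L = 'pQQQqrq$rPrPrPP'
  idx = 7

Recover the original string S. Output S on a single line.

LF mapping: 8 5 6 7 9 11 10 0 12 1 13 2 14 3 4
Walk LF starting at row 7, prepending L[row]:
  step 1: row=7, L[7]='$', prepend. Next row=LF[7]=0
  step 2: row=0, L[0]='p', prepend. Next row=LF[0]=8
  step 3: row=8, L[8]='r', prepend. Next row=LF[8]=12
  step 4: row=12, L[12]='r', prepend. Next row=LF[12]=14
  step 5: row=14, L[14]='P', prepend. Next row=LF[14]=4
  step 6: row=4, L[4]='q', prepend. Next row=LF[4]=9
  step 7: row=9, L[9]='P', prepend. Next row=LF[9]=1
  step 8: row=1, L[1]='Q', prepend. Next row=LF[1]=5
  step 9: row=5, L[5]='r', prepend. Next row=LF[5]=11
  step 10: row=11, L[11]='P', prepend. Next row=LF[11]=2
  step 11: row=2, L[2]='Q', prepend. Next row=LF[2]=6
  step 12: row=6, L[6]='q', prepend. Next row=LF[6]=10
  step 13: row=10, L[10]='r', prepend. Next row=LF[10]=13
  step 14: row=13, L[13]='P', prepend. Next row=LF[13]=3
  step 15: row=3, L[3]='Q', prepend. Next row=LF[3]=7
Reversed output: QPrqQPrQPqPrrp$

Answer: QPrqQPrQPqPrrp$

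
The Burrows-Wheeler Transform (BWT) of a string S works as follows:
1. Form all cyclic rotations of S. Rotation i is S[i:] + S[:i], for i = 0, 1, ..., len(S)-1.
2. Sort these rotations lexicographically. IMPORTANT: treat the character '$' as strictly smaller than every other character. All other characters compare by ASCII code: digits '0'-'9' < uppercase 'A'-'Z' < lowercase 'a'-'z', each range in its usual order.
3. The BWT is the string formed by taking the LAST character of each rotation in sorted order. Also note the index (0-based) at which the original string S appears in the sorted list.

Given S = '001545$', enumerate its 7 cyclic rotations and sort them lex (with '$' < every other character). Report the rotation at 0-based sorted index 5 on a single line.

Answer: 5$00154

Derivation:
All 7 rotations (rotation i = S[i:]+S[:i]):
  rot[0] = 001545$
  rot[1] = 01545$0
  rot[2] = 1545$00
  rot[3] = 545$001
  rot[4] = 45$0015
  rot[5] = 5$00154
  rot[6] = $001545
Sorted (with $ < everything):
  sorted[0] = $001545
  sorted[1] = 001545$
  sorted[2] = 01545$0
  sorted[3] = 1545$00
  sorted[4] = 45$0015
  sorted[5] = 5$00154
  sorted[6] = 545$001
sorted[5] = 5$00154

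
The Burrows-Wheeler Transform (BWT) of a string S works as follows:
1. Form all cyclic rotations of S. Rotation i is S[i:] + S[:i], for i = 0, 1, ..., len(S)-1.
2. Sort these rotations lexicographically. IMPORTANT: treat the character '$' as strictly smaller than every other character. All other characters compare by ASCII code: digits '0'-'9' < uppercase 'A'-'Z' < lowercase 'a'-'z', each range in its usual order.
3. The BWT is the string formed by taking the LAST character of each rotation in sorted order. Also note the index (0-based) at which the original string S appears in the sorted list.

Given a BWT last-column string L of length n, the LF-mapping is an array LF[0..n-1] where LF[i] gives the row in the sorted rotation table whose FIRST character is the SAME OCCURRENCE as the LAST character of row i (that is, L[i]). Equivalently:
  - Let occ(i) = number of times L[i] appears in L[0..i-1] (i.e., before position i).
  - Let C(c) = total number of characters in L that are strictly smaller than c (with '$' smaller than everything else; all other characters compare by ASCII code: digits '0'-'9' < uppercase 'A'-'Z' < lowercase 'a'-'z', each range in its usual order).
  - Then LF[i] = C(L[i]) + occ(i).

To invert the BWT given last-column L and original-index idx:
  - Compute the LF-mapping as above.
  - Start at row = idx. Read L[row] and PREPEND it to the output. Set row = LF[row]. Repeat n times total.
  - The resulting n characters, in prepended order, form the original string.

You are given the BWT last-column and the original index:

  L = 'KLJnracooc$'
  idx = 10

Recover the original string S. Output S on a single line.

Answer: raccoonLJK$

Derivation:
LF mapping: 2 3 1 7 10 4 5 8 9 6 0
Walk LF starting at row 10, prepending L[row]:
  step 1: row=10, L[10]='$', prepend. Next row=LF[10]=0
  step 2: row=0, L[0]='K', prepend. Next row=LF[0]=2
  step 3: row=2, L[2]='J', prepend. Next row=LF[2]=1
  step 4: row=1, L[1]='L', prepend. Next row=LF[1]=3
  step 5: row=3, L[3]='n', prepend. Next row=LF[3]=7
  step 6: row=7, L[7]='o', prepend. Next row=LF[7]=8
  step 7: row=8, L[8]='o', prepend. Next row=LF[8]=9
  step 8: row=9, L[9]='c', prepend. Next row=LF[9]=6
  step 9: row=6, L[6]='c', prepend. Next row=LF[6]=5
  step 10: row=5, L[5]='a', prepend. Next row=LF[5]=4
  step 11: row=4, L[4]='r', prepend. Next row=LF[4]=10
Reversed output: raccoonLJK$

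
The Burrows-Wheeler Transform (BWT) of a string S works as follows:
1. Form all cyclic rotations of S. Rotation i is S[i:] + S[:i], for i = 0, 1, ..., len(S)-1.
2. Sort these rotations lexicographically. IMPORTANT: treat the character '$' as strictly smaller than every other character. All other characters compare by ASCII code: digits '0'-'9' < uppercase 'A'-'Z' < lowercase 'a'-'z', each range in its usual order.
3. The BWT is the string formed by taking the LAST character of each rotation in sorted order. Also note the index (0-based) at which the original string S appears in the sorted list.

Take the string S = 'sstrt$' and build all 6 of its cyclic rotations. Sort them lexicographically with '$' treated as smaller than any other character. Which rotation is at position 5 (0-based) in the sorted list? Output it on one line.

Answer: trt$ss

Derivation:
All 6 rotations (rotation i = S[i:]+S[:i]):
  rot[0] = sstrt$
  rot[1] = strt$s
  rot[2] = trt$ss
  rot[3] = rt$sst
  rot[4] = t$sstr
  rot[5] = $sstrt
Sorted (with $ < everything):
  sorted[0] = $sstrt
  sorted[1] = rt$sst
  sorted[2] = sstrt$
  sorted[3] = strt$s
  sorted[4] = t$sstr
  sorted[5] = trt$ss
sorted[5] = trt$ss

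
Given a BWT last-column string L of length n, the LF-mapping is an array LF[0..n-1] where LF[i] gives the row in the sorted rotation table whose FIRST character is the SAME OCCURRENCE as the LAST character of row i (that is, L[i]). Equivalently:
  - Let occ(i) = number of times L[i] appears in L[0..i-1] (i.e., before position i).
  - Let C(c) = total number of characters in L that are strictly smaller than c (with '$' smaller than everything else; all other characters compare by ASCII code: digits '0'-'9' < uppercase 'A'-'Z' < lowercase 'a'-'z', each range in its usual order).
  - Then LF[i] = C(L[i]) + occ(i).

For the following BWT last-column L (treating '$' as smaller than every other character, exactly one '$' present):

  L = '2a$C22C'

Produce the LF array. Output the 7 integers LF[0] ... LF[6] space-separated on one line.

Answer: 1 6 0 4 2 3 5

Derivation:
Char counts: '$':1, '2':3, 'C':2, 'a':1
C (first-col start): C('$')=0, C('2')=1, C('C')=4, C('a')=6
L[0]='2': occ=0, LF[0]=C('2')+0=1+0=1
L[1]='a': occ=0, LF[1]=C('a')+0=6+0=6
L[2]='$': occ=0, LF[2]=C('$')+0=0+0=0
L[3]='C': occ=0, LF[3]=C('C')+0=4+0=4
L[4]='2': occ=1, LF[4]=C('2')+1=1+1=2
L[5]='2': occ=2, LF[5]=C('2')+2=1+2=3
L[6]='C': occ=1, LF[6]=C('C')+1=4+1=5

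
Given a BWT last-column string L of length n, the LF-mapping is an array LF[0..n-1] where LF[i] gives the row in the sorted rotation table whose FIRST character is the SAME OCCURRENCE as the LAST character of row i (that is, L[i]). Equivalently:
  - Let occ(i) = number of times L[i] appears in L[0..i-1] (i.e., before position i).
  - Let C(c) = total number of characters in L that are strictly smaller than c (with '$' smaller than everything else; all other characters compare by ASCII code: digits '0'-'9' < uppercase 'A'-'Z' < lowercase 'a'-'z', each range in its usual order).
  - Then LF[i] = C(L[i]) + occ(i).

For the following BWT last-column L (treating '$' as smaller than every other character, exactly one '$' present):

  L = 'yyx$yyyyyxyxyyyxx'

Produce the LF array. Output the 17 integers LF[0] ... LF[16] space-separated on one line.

Char counts: '$':1, 'x':5, 'y':11
C (first-col start): C('$')=0, C('x')=1, C('y')=6
L[0]='y': occ=0, LF[0]=C('y')+0=6+0=6
L[1]='y': occ=1, LF[1]=C('y')+1=6+1=7
L[2]='x': occ=0, LF[2]=C('x')+0=1+0=1
L[3]='$': occ=0, LF[3]=C('$')+0=0+0=0
L[4]='y': occ=2, LF[4]=C('y')+2=6+2=8
L[5]='y': occ=3, LF[5]=C('y')+3=6+3=9
L[6]='y': occ=4, LF[6]=C('y')+4=6+4=10
L[7]='y': occ=5, LF[7]=C('y')+5=6+5=11
L[8]='y': occ=6, LF[8]=C('y')+6=6+6=12
L[9]='x': occ=1, LF[9]=C('x')+1=1+1=2
L[10]='y': occ=7, LF[10]=C('y')+7=6+7=13
L[11]='x': occ=2, LF[11]=C('x')+2=1+2=3
L[12]='y': occ=8, LF[12]=C('y')+8=6+8=14
L[13]='y': occ=9, LF[13]=C('y')+9=6+9=15
L[14]='y': occ=10, LF[14]=C('y')+10=6+10=16
L[15]='x': occ=3, LF[15]=C('x')+3=1+3=4
L[16]='x': occ=4, LF[16]=C('x')+4=1+4=5

Answer: 6 7 1 0 8 9 10 11 12 2 13 3 14 15 16 4 5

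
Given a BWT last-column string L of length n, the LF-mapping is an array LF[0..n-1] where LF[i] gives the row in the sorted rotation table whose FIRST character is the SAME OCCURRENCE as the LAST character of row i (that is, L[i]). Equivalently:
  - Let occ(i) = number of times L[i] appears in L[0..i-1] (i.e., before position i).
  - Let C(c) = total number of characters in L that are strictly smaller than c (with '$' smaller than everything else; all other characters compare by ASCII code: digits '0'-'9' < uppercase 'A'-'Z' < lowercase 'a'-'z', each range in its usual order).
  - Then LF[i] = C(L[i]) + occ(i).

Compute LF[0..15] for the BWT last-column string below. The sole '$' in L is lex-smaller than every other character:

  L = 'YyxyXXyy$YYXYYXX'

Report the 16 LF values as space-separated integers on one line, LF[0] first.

Answer: 6 12 11 13 1 2 14 15 0 7 8 3 9 10 4 5

Derivation:
Char counts: '$':1, 'X':5, 'Y':5, 'x':1, 'y':4
C (first-col start): C('$')=0, C('X')=1, C('Y')=6, C('x')=11, C('y')=12
L[0]='Y': occ=0, LF[0]=C('Y')+0=6+0=6
L[1]='y': occ=0, LF[1]=C('y')+0=12+0=12
L[2]='x': occ=0, LF[2]=C('x')+0=11+0=11
L[3]='y': occ=1, LF[3]=C('y')+1=12+1=13
L[4]='X': occ=0, LF[4]=C('X')+0=1+0=1
L[5]='X': occ=1, LF[5]=C('X')+1=1+1=2
L[6]='y': occ=2, LF[6]=C('y')+2=12+2=14
L[7]='y': occ=3, LF[7]=C('y')+3=12+3=15
L[8]='$': occ=0, LF[8]=C('$')+0=0+0=0
L[9]='Y': occ=1, LF[9]=C('Y')+1=6+1=7
L[10]='Y': occ=2, LF[10]=C('Y')+2=6+2=8
L[11]='X': occ=2, LF[11]=C('X')+2=1+2=3
L[12]='Y': occ=3, LF[12]=C('Y')+3=6+3=9
L[13]='Y': occ=4, LF[13]=C('Y')+4=6+4=10
L[14]='X': occ=3, LF[14]=C('X')+3=1+3=4
L[15]='X': occ=4, LF[15]=C('X')+4=1+4=5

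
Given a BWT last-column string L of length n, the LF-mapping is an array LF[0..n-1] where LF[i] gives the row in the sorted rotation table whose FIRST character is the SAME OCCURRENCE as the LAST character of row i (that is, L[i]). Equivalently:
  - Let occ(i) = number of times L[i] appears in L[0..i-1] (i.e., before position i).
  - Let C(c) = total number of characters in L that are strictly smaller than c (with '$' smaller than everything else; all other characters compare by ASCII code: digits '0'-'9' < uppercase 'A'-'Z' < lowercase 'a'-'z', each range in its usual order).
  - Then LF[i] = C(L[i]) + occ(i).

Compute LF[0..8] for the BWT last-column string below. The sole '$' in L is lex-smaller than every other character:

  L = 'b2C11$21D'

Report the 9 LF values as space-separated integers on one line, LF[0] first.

Answer: 8 4 6 1 2 0 5 3 7

Derivation:
Char counts: '$':1, '1':3, '2':2, 'C':1, 'D':1, 'b':1
C (first-col start): C('$')=0, C('1')=1, C('2')=4, C('C')=6, C('D')=7, C('b')=8
L[0]='b': occ=0, LF[0]=C('b')+0=8+0=8
L[1]='2': occ=0, LF[1]=C('2')+0=4+0=4
L[2]='C': occ=0, LF[2]=C('C')+0=6+0=6
L[3]='1': occ=0, LF[3]=C('1')+0=1+0=1
L[4]='1': occ=1, LF[4]=C('1')+1=1+1=2
L[5]='$': occ=0, LF[5]=C('$')+0=0+0=0
L[6]='2': occ=1, LF[6]=C('2')+1=4+1=5
L[7]='1': occ=2, LF[7]=C('1')+2=1+2=3
L[8]='D': occ=0, LF[8]=C('D')+0=7+0=7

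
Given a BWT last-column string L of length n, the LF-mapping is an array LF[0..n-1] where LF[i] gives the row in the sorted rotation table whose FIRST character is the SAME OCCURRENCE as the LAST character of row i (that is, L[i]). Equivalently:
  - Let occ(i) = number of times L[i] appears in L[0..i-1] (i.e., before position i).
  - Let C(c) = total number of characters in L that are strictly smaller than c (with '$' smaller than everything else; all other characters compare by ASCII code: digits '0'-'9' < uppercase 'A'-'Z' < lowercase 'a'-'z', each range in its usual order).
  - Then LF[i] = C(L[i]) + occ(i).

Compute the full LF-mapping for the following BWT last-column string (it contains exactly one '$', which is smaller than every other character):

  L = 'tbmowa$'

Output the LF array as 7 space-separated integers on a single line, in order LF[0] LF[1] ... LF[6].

Answer: 5 2 3 4 6 1 0

Derivation:
Char counts: '$':1, 'a':1, 'b':1, 'm':1, 'o':1, 't':1, 'w':1
C (first-col start): C('$')=0, C('a')=1, C('b')=2, C('m')=3, C('o')=4, C('t')=5, C('w')=6
L[0]='t': occ=0, LF[0]=C('t')+0=5+0=5
L[1]='b': occ=0, LF[1]=C('b')+0=2+0=2
L[2]='m': occ=0, LF[2]=C('m')+0=3+0=3
L[3]='o': occ=0, LF[3]=C('o')+0=4+0=4
L[4]='w': occ=0, LF[4]=C('w')+0=6+0=6
L[5]='a': occ=0, LF[5]=C('a')+0=1+0=1
L[6]='$': occ=0, LF[6]=C('$')+0=0+0=0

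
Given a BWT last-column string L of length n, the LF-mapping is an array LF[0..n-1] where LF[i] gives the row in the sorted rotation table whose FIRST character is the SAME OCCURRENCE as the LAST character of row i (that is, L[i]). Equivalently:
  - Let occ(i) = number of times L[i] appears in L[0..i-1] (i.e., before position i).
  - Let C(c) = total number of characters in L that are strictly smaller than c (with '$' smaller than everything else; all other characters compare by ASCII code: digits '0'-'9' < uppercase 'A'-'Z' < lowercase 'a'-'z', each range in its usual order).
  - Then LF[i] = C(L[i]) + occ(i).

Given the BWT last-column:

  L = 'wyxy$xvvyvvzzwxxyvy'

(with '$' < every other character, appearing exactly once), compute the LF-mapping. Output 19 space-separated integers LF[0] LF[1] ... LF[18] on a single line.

Char counts: '$':1, 'v':5, 'w':2, 'x':4, 'y':5, 'z':2
C (first-col start): C('$')=0, C('v')=1, C('w')=6, C('x')=8, C('y')=12, C('z')=17
L[0]='w': occ=0, LF[0]=C('w')+0=6+0=6
L[1]='y': occ=0, LF[1]=C('y')+0=12+0=12
L[2]='x': occ=0, LF[2]=C('x')+0=8+0=8
L[3]='y': occ=1, LF[3]=C('y')+1=12+1=13
L[4]='$': occ=0, LF[4]=C('$')+0=0+0=0
L[5]='x': occ=1, LF[5]=C('x')+1=8+1=9
L[6]='v': occ=0, LF[6]=C('v')+0=1+0=1
L[7]='v': occ=1, LF[7]=C('v')+1=1+1=2
L[8]='y': occ=2, LF[8]=C('y')+2=12+2=14
L[9]='v': occ=2, LF[9]=C('v')+2=1+2=3
L[10]='v': occ=3, LF[10]=C('v')+3=1+3=4
L[11]='z': occ=0, LF[11]=C('z')+0=17+0=17
L[12]='z': occ=1, LF[12]=C('z')+1=17+1=18
L[13]='w': occ=1, LF[13]=C('w')+1=6+1=7
L[14]='x': occ=2, LF[14]=C('x')+2=8+2=10
L[15]='x': occ=3, LF[15]=C('x')+3=8+3=11
L[16]='y': occ=3, LF[16]=C('y')+3=12+3=15
L[17]='v': occ=4, LF[17]=C('v')+4=1+4=5
L[18]='y': occ=4, LF[18]=C('y')+4=12+4=16

Answer: 6 12 8 13 0 9 1 2 14 3 4 17 18 7 10 11 15 5 16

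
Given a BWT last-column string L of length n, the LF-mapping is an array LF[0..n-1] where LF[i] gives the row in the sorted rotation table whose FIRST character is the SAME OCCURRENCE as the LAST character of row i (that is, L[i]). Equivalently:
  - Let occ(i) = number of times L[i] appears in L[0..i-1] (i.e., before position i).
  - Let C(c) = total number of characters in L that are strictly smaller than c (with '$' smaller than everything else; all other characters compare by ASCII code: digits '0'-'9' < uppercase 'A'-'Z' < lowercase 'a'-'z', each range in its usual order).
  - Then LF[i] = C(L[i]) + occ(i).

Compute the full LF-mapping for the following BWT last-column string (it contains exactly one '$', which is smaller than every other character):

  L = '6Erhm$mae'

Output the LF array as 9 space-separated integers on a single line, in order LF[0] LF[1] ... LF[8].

Answer: 1 2 8 5 6 0 7 3 4

Derivation:
Char counts: '$':1, '6':1, 'E':1, 'a':1, 'e':1, 'h':1, 'm':2, 'r':1
C (first-col start): C('$')=0, C('6')=1, C('E')=2, C('a')=3, C('e')=4, C('h')=5, C('m')=6, C('r')=8
L[0]='6': occ=0, LF[0]=C('6')+0=1+0=1
L[1]='E': occ=0, LF[1]=C('E')+0=2+0=2
L[2]='r': occ=0, LF[2]=C('r')+0=8+0=8
L[3]='h': occ=0, LF[3]=C('h')+0=5+0=5
L[4]='m': occ=0, LF[4]=C('m')+0=6+0=6
L[5]='$': occ=0, LF[5]=C('$')+0=0+0=0
L[6]='m': occ=1, LF[6]=C('m')+1=6+1=7
L[7]='a': occ=0, LF[7]=C('a')+0=3+0=3
L[8]='e': occ=0, LF[8]=C('e')+0=4+0=4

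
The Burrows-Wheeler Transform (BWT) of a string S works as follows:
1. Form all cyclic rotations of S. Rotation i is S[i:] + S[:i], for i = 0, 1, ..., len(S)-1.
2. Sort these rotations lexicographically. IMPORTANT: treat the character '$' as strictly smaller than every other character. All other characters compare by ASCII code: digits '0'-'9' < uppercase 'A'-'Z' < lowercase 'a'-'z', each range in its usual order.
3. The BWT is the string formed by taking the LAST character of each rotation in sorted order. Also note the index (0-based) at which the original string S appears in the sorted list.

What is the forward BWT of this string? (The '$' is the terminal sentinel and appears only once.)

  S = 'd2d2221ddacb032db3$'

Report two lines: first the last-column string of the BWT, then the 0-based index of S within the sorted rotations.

All 19 rotations (rotation i = S[i:]+S[:i]):
  rot[0] = d2d2221ddacb032db3$
  rot[1] = 2d2221ddacb032db3$d
  rot[2] = d2221ddacb032db3$d2
  rot[3] = 2221ddacb032db3$d2d
  rot[4] = 221ddacb032db3$d2d2
  rot[5] = 21ddacb032db3$d2d22
  rot[6] = 1ddacb032db3$d2d222
  rot[7] = ddacb032db3$d2d2221
  rot[8] = dacb032db3$d2d2221d
  rot[9] = acb032db3$d2d2221dd
  rot[10] = cb032db3$d2d2221dda
  rot[11] = b032db3$d2d2221ddac
  rot[12] = 032db3$d2d2221ddacb
  rot[13] = 32db3$d2d2221ddacb0
  rot[14] = 2db3$d2d2221ddacb03
  rot[15] = db3$d2d2221ddacb032
  rot[16] = b3$d2d2221ddacb032d
  rot[17] = 3$d2d2221ddacb032db
  rot[18] = $d2d2221ddacb032db3
Sorted (with $ < everything):
  sorted[0] = $d2d2221ddacb032db3  (last char: '3')
  sorted[1] = 032db3$d2d2221ddacb  (last char: 'b')
  sorted[2] = 1ddacb032db3$d2d222  (last char: '2')
  sorted[3] = 21ddacb032db3$d2d22  (last char: '2')
  sorted[4] = 221ddacb032db3$d2d2  (last char: '2')
  sorted[5] = 2221ddacb032db3$d2d  (last char: 'd')
  sorted[6] = 2d2221ddacb032db3$d  (last char: 'd')
  sorted[7] = 2db3$d2d2221ddacb03  (last char: '3')
  sorted[8] = 3$d2d2221ddacb032db  (last char: 'b')
  sorted[9] = 32db3$d2d2221ddacb0  (last char: '0')
  sorted[10] = acb032db3$d2d2221dd  (last char: 'd')
  sorted[11] = b032db3$d2d2221ddac  (last char: 'c')
  sorted[12] = b3$d2d2221ddacb032d  (last char: 'd')
  sorted[13] = cb032db3$d2d2221dda  (last char: 'a')
  sorted[14] = d2221ddacb032db3$d2  (last char: '2')
  sorted[15] = d2d2221ddacb032db3$  (last char: '$')
  sorted[16] = dacb032db3$d2d2221d  (last char: 'd')
  sorted[17] = db3$d2d2221ddacb032  (last char: '2')
  sorted[18] = ddacb032db3$d2d2221  (last char: '1')
Last column: 3b222dd3b0dcda2$d21
Original string S is at sorted index 15

Answer: 3b222dd3b0dcda2$d21
15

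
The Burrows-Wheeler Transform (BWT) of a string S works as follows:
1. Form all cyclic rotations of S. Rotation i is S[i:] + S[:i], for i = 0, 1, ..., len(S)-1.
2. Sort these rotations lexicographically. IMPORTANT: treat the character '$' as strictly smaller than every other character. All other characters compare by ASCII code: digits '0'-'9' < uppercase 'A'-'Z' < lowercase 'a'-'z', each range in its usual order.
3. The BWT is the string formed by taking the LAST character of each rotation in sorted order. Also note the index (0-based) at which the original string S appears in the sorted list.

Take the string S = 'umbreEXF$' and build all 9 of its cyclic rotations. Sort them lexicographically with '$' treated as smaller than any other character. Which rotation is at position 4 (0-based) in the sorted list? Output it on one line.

Answer: breEXF$um

Derivation:
All 9 rotations (rotation i = S[i:]+S[:i]):
  rot[0] = umbreEXF$
  rot[1] = mbreEXF$u
  rot[2] = breEXF$um
  rot[3] = reEXF$umb
  rot[4] = eEXF$umbr
  rot[5] = EXF$umbre
  rot[6] = XF$umbreE
  rot[7] = F$umbreEX
  rot[8] = $umbreEXF
Sorted (with $ < everything):
  sorted[0] = $umbreEXF
  sorted[1] = EXF$umbre
  sorted[2] = F$umbreEX
  sorted[3] = XF$umbreE
  sorted[4] = breEXF$um
  sorted[5] = eEXF$umbr
  sorted[6] = mbreEXF$u
  sorted[7] = reEXF$umb
  sorted[8] = umbreEXF$
sorted[4] = breEXF$um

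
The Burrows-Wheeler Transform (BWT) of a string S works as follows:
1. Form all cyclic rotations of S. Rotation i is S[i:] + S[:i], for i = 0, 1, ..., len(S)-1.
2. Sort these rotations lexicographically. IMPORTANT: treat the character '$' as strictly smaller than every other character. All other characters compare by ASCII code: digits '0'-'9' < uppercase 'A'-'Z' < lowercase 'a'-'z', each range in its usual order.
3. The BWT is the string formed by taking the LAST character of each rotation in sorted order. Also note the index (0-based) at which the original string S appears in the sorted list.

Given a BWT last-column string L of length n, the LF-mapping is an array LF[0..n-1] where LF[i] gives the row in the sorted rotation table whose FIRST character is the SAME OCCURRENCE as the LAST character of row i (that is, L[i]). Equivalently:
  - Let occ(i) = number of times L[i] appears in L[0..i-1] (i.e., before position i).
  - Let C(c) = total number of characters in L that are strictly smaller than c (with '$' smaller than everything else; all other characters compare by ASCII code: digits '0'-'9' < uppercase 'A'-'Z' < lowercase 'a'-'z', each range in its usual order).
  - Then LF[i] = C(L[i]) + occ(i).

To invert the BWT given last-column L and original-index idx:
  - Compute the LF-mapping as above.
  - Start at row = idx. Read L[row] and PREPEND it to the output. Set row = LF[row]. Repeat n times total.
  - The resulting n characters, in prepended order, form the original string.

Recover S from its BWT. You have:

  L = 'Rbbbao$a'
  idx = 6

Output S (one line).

Answer: baobabR$

Derivation:
LF mapping: 1 4 5 6 2 7 0 3
Walk LF starting at row 6, prepending L[row]:
  step 1: row=6, L[6]='$', prepend. Next row=LF[6]=0
  step 2: row=0, L[0]='R', prepend. Next row=LF[0]=1
  step 3: row=1, L[1]='b', prepend. Next row=LF[1]=4
  step 4: row=4, L[4]='a', prepend. Next row=LF[4]=2
  step 5: row=2, L[2]='b', prepend. Next row=LF[2]=5
  step 6: row=5, L[5]='o', prepend. Next row=LF[5]=7
  step 7: row=7, L[7]='a', prepend. Next row=LF[7]=3
  step 8: row=3, L[3]='b', prepend. Next row=LF[3]=6
Reversed output: baobabR$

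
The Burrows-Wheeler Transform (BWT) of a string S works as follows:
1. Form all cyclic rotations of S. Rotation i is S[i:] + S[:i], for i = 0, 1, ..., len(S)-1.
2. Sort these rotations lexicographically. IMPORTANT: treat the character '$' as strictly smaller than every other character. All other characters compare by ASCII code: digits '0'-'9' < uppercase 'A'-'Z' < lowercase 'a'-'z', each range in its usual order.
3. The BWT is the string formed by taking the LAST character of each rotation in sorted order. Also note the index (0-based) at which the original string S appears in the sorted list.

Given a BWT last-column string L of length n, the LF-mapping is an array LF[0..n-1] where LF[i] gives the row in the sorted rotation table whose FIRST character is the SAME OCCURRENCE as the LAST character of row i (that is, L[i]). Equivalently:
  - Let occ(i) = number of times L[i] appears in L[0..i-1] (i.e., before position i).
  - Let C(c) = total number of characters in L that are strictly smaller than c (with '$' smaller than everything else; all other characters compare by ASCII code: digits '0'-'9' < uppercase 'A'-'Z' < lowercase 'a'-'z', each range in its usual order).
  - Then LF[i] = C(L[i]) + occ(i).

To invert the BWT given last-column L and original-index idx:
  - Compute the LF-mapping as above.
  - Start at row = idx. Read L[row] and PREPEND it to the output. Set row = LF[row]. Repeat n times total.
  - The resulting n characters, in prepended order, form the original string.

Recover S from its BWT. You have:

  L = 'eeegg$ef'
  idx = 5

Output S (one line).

Answer: fgegeee$

Derivation:
LF mapping: 1 2 3 6 7 0 4 5
Walk LF starting at row 5, prepending L[row]:
  step 1: row=5, L[5]='$', prepend. Next row=LF[5]=0
  step 2: row=0, L[0]='e', prepend. Next row=LF[0]=1
  step 3: row=1, L[1]='e', prepend. Next row=LF[1]=2
  step 4: row=2, L[2]='e', prepend. Next row=LF[2]=3
  step 5: row=3, L[3]='g', prepend. Next row=LF[3]=6
  step 6: row=6, L[6]='e', prepend. Next row=LF[6]=4
  step 7: row=4, L[4]='g', prepend. Next row=LF[4]=7
  step 8: row=7, L[7]='f', prepend. Next row=LF[7]=5
Reversed output: fgegeee$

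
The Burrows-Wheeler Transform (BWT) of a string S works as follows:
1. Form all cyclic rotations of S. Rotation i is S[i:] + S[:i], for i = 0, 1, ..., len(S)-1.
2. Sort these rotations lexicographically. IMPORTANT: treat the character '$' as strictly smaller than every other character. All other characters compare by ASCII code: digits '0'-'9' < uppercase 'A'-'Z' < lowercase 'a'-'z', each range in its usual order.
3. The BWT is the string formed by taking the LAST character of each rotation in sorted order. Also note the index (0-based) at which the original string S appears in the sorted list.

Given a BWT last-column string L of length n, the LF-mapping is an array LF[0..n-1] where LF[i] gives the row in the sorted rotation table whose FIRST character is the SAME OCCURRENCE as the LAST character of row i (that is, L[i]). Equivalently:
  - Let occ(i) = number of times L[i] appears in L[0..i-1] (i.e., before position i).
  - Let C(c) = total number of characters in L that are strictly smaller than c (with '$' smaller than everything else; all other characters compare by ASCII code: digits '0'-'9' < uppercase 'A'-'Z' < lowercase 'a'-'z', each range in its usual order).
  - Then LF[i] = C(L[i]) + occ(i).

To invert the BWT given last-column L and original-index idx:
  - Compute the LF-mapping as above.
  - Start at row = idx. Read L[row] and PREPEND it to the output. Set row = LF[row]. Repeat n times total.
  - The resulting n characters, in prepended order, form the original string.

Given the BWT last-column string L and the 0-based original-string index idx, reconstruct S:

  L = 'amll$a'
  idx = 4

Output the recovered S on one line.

Answer: llama$

Derivation:
LF mapping: 1 5 3 4 0 2
Walk LF starting at row 4, prepending L[row]:
  step 1: row=4, L[4]='$', prepend. Next row=LF[4]=0
  step 2: row=0, L[0]='a', prepend. Next row=LF[0]=1
  step 3: row=1, L[1]='m', prepend. Next row=LF[1]=5
  step 4: row=5, L[5]='a', prepend. Next row=LF[5]=2
  step 5: row=2, L[2]='l', prepend. Next row=LF[2]=3
  step 6: row=3, L[3]='l', prepend. Next row=LF[3]=4
Reversed output: llama$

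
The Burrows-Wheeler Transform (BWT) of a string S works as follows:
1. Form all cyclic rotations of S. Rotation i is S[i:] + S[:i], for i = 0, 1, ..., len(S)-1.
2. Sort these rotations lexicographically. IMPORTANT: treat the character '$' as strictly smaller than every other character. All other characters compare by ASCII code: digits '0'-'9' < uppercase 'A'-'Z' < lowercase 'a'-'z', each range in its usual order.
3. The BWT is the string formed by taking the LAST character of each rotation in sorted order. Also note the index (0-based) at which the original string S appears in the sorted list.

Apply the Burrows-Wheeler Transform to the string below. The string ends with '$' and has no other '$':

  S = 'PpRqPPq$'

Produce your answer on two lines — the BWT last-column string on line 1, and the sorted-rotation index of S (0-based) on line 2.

Answer: qq$PpPPR
2

Derivation:
All 8 rotations (rotation i = S[i:]+S[:i]):
  rot[0] = PpRqPPq$
  rot[1] = pRqPPq$P
  rot[2] = RqPPq$Pp
  rot[3] = qPPq$PpR
  rot[4] = PPq$PpRq
  rot[5] = Pq$PpRqP
  rot[6] = q$PpRqPP
  rot[7] = $PpRqPPq
Sorted (with $ < everything):
  sorted[0] = $PpRqPPq  (last char: 'q')
  sorted[1] = PPq$PpRq  (last char: 'q')
  sorted[2] = PpRqPPq$  (last char: '$')
  sorted[3] = Pq$PpRqP  (last char: 'P')
  sorted[4] = RqPPq$Pp  (last char: 'p')
  sorted[5] = pRqPPq$P  (last char: 'P')
  sorted[6] = q$PpRqPP  (last char: 'P')
  sorted[7] = qPPq$PpR  (last char: 'R')
Last column: qq$PpPPR
Original string S is at sorted index 2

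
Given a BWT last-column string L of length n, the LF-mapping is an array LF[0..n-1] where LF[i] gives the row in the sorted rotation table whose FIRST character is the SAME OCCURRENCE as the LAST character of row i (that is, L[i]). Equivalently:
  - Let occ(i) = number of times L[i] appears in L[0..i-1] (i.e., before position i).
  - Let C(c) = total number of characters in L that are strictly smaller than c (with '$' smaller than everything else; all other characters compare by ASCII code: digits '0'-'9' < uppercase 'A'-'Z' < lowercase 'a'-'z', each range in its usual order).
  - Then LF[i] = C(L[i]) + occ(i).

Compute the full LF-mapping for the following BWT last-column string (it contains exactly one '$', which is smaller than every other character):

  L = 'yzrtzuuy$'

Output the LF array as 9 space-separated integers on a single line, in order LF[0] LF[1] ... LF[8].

Char counts: '$':1, 'r':1, 't':1, 'u':2, 'y':2, 'z':2
C (first-col start): C('$')=0, C('r')=1, C('t')=2, C('u')=3, C('y')=5, C('z')=7
L[0]='y': occ=0, LF[0]=C('y')+0=5+0=5
L[1]='z': occ=0, LF[1]=C('z')+0=7+0=7
L[2]='r': occ=0, LF[2]=C('r')+0=1+0=1
L[3]='t': occ=0, LF[3]=C('t')+0=2+0=2
L[4]='z': occ=1, LF[4]=C('z')+1=7+1=8
L[5]='u': occ=0, LF[5]=C('u')+0=3+0=3
L[6]='u': occ=1, LF[6]=C('u')+1=3+1=4
L[7]='y': occ=1, LF[7]=C('y')+1=5+1=6
L[8]='$': occ=0, LF[8]=C('$')+0=0+0=0

Answer: 5 7 1 2 8 3 4 6 0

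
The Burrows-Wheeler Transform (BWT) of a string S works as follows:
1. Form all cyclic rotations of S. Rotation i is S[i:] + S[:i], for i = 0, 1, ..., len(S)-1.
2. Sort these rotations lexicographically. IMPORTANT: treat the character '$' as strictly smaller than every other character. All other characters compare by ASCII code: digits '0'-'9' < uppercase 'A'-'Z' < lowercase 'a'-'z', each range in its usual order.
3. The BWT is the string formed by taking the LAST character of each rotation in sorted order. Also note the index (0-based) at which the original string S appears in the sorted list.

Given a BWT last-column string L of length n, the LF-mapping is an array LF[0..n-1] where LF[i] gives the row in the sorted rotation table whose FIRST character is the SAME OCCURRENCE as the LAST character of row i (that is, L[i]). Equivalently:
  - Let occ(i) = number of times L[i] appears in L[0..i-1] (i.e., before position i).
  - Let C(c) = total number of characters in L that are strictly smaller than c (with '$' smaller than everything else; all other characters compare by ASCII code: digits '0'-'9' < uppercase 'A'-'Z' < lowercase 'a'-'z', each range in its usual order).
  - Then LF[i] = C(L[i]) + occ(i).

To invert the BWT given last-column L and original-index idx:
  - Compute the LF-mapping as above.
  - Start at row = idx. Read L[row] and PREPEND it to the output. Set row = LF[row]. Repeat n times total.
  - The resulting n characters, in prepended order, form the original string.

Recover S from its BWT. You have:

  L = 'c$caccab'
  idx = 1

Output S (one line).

LF mapping: 4 0 5 1 6 7 2 3
Walk LF starting at row 1, prepending L[row]:
  step 1: row=1, L[1]='$', prepend. Next row=LF[1]=0
  step 2: row=0, L[0]='c', prepend. Next row=LF[0]=4
  step 3: row=4, L[4]='c', prepend. Next row=LF[4]=6
  step 4: row=6, L[6]='a', prepend. Next row=LF[6]=2
  step 5: row=2, L[2]='c', prepend. Next row=LF[2]=5
  step 6: row=5, L[5]='c', prepend. Next row=LF[5]=7
  step 7: row=7, L[7]='b', prepend. Next row=LF[7]=3
  step 8: row=3, L[3]='a', prepend. Next row=LF[3]=1
Reversed output: abccacc$

Answer: abccacc$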